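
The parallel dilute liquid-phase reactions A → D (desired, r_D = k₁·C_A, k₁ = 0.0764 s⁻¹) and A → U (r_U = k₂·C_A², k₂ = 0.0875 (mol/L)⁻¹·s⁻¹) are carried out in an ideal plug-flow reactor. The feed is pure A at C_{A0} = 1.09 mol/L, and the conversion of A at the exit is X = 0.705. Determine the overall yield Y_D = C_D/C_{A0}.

0.398

C_A = C_{A0}(1−X) = 0.3216 mol/L.
Along a PFR/batch, dC_D/dC_A = −r_D/(r_D+r_U) = −k₁/(k₁+k₂·C_A).
Integrating from C_{A0} to C_A: C_D = (0.0764/0.0875)·ln[(0.0764+0.0875·1.09)/(0.0764+0.0875·0.322)] = 0.8731·ln(0.1718/0.1045) = 0.4337 mol/L.
Y_D = C_D/C_{A0} = 0.4337/1.09 = 0.398.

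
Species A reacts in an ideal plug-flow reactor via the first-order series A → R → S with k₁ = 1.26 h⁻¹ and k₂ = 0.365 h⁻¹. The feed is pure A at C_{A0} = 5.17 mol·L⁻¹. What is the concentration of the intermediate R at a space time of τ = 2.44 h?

2.65 mol·L⁻¹

The intermediate concentration in a first-order A→B→C sequence is C_R = k₁C_{A0}(e^(−k₁τ) − e^(−k₂τ))/(k₂−k₁).
e^(−k₁τ) = e^(−1.26×2.44) = e^(−3.074) = 0.04622; e^(−k₂τ) = e^(−0.8906) = 0.4104.
C_R = 1.26×5.17/(0.365−1.26) × (0.04622−0.4104) = (-7.278)×(-0.3642) = 2.651 mol·L⁻¹.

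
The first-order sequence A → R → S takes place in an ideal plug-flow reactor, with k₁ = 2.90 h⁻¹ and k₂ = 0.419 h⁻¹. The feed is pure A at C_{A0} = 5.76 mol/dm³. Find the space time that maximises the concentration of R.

0.780 h

For first-order series the maximum of C_R occurs at τ_opt = ln(k₂/k₁)/(k₂−k₁).
= ln(0.419/2.90)/(0.419−2.90) = ln(0.1445)/-2.481 = -1.935/-2.481 = 0.780 h.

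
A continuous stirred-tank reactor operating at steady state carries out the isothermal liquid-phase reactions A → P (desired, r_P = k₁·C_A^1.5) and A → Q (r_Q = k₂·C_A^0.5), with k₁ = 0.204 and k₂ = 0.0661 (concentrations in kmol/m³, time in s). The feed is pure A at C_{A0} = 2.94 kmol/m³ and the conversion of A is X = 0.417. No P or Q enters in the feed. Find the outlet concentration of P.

Exit C_A = C_{A0}(1−X) = 2.94×0.583 = 1.714 kmol/m³.
A CSTR operates uniformly at the exit composition, giving r_P = 0.4578 and r_Q = 0.08654 (each k·C_A^n at C_A = 1.714).
Fraction of consumed A going to P: r_P/(r_P+r_Q) = 0.8410.
C_P = 0.8410·C_{A0}·X = 0.8410×2.94×0.417 = 1.03 kmol/m³.

1.03 kmol/m³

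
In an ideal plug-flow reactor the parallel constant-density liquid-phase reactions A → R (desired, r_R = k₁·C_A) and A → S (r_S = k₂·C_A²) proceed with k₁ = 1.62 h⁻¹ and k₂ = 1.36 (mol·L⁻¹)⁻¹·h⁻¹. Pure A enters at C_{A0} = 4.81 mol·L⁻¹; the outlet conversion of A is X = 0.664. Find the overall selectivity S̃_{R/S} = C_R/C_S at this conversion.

C_A = C_{A0}(1−X) = 1.616 mol·L⁻¹.
Along a PFR/batch, dC_R/dC_A = −r_R/(r_R+r_S) = −k₁/(k₁+k₂·C_A).
Integrating from C_{A0} to C_A: C_R = (1.62/1.36)·ln[(1.62+1.36·4.81)/(1.62+1.36·1.62)] = 1.191·ln(8.162/3.818) = 0.9050 mol·L⁻¹.
C_S = (C_{A0}−C_A)−C_R = 2.289 mol·L⁻¹; S̃_{R/S} = 0.9050/2.289 = 0.395.

0.395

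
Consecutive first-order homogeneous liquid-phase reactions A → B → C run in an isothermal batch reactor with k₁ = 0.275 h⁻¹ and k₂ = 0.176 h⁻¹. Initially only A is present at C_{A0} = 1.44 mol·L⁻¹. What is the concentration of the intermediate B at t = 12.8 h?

0.302 mol·L⁻¹

Solving the coupled first-order balances gives C_B(t) = [k₁/(k₂−k₁)]·C_{A0}·(e^(−k₁t) − e^(−k₂t)).
e^(−k₁t) = e^(−0.275×12.8) = e^(−3.520) = 0.02960; e^(−k₂t) = e^(−2.253) = 0.1051.
C_B = 0.275×1.44/(0.176−0.275) × (0.02960−0.1051) = (-4.000)×(-0.07551) = 0.3020 mol·L⁻¹.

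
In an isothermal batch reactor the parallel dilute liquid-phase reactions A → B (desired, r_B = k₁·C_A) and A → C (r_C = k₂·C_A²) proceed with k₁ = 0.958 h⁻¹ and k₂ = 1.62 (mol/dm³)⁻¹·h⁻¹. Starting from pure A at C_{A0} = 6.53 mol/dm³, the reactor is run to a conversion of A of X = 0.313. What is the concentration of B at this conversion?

0.200 mol/dm³

C_A = C_{A0}(1−X) = 4.486 mol/dm³.
Along a PFR/batch, dC_B/dC_A = −r_B/(r_B+r_C) = −k₁/(k₁+k₂·C_A).
Integrating from C_{A0} to C_A: C_B = (0.958/1.62)·ln[(0.958+1.62·6.53)/(0.958+1.62·4.49)] = 0.5914·ln(11.54/8.225) = 0.2000 mol/dm³.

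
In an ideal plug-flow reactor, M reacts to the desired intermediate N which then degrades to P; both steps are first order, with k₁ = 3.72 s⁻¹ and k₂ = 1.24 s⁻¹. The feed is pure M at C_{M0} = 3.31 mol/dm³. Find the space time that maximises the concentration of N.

For first-order series the maximum of C_N occurs at τ_opt = ln(k₂/k₁)/(k₂−k₁).
= ln(1.24/3.72)/(1.24−3.72) = ln(0.3333)/-2.480 = -1.099/-2.480 = 0.443 s.

0.443 s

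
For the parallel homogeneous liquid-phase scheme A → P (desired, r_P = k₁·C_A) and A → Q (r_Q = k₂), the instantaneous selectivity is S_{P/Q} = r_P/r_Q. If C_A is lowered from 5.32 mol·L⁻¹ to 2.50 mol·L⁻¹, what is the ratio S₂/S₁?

0.470

S_{P/Q} = (k₁/k₂)·C_A, so S₂/S₁ = (C_{A,2}/C_{A,1}).
= 2.50/5.32 = 0.470.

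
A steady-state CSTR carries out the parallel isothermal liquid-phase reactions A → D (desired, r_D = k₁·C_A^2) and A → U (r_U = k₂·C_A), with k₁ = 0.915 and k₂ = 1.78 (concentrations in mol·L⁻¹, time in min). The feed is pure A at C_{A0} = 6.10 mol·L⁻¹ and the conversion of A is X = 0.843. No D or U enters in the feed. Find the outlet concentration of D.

Exit C_A = C_{A0}(1−X) = 6.10×0.157 = 0.9577 mol·L⁻¹.
In a CSTR the entire volume is at exit conditions, so r_D = 0.915×0.9577^2 = 0.8392 and r_U = 1.78×0.9577 = 1.705.
Fraction of consumed A going to D: r_D/(r_D+r_U) = 0.3299.
C_D = 0.3299·C_{A0}·X = 0.3299×6.10×0.843 = 1.70 mol·L⁻¹.

1.70 mol·L⁻¹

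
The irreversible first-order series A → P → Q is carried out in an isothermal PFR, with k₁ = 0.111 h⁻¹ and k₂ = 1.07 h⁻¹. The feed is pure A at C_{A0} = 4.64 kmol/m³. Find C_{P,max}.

For a first-order series the maximum intermediate yield is C_{P,max}/C_{A0} = (k₁/k₂)^[k₂/(k₂−k₁)].
= (0.111/1.07)^(1.07/(1.07−0.111)) = (0.1037)^(1.116) = 0.07981.
C_{P,max} = 0.07981×4.64 = 0.370 kmol/m³.

0.370 kmol/m³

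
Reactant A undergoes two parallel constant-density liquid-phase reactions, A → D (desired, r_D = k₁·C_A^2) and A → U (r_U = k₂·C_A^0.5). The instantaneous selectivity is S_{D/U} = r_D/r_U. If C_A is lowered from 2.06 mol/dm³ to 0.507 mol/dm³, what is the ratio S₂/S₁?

0.122

S_{D/U} = (k₁/k₂)·C_A^1.5, so S₂/S₁ = (C_{A,2}/C_{A,1})^1.5.
= (0.507/2.06)^1.5 = (0.2461)^1.5 = 0.122.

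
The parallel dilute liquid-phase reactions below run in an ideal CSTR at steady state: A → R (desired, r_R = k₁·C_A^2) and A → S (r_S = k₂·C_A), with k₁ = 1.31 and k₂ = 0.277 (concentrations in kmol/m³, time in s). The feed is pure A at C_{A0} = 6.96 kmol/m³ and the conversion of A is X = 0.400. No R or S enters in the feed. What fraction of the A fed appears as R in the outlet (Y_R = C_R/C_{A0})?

Exit C_A = C_{A0}(1−X) = 6.96×0.600 = 4.176 kmol/m³.
Rates in a CSTR are evaluated at the outlet concentration: r_R = 1.31×4.176^2 = 22.85, r_S = 0.277×4.176 = 1.157.
Fraction of consumed A going to R: r_R/(r_R+r_S) = 0.9518.
C_R = 0.9518·C_{A0}·X = 0.9518×6.96×0.400 = 2.65 kmol/m³; Y_R = C_R/C_{A0} = 0.381.

0.381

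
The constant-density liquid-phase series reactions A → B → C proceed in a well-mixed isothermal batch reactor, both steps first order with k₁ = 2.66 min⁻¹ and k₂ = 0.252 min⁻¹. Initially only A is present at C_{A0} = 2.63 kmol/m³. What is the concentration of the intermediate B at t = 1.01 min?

The intermediate concentration in a first-order A→B→C sequence is C_B = k₁C_{A0}(e^(−k₁t) − e^(−k₂t))/(k₂−k₁).
e^(−k₁t) = e^(−2.66×1.01) = e^(−2.687) = 0.06811; e^(−k₂t) = e^(−0.2545) = 0.7753.
C_B = 2.66×2.63/(0.252−2.66) × (0.06811−0.7753) = (-2.905)×(-0.7072) = 2.055 kmol/m³.

2.05 kmol/m³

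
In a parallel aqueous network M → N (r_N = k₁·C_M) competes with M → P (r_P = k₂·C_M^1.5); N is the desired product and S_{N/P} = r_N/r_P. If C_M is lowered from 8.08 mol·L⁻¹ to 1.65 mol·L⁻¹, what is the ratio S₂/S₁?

2.21

S_{N/P} = (k₁/k₂)·C_M^-0.5, so S₂/S₁ = (C_{M,2}/C_{M,1})^-0.5.
= (1.65/8.08)^(-0.5) = (0.2042)^(-0.5) = 2.21.
Selectivity toward N rises as C_M falls — low-concentration operation is favoured.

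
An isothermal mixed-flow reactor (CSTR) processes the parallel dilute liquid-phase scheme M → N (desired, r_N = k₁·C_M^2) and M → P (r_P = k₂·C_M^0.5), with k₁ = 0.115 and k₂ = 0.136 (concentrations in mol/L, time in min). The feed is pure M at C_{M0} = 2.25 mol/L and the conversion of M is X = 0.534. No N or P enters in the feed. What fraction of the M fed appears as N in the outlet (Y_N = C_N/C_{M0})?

0.254

Exit C_M = C_{M0}(1−X) = 2.25×0.466 = 1.048 mol/L.
In a CSTR the entire volume is at exit conditions, so r_N = 0.115×1.048^2 = 0.1264 and r_P = 0.136×1.048^0.5 = 0.1393.
Fraction of consumed M going to N: r_N/(r_N+r_P) = 0.4758.
C_N = 0.4758·C_{M0}·X = 0.4758×2.25×0.534 = 0.572 mol/L; Y_N = C_N/C_{M0} = 0.254.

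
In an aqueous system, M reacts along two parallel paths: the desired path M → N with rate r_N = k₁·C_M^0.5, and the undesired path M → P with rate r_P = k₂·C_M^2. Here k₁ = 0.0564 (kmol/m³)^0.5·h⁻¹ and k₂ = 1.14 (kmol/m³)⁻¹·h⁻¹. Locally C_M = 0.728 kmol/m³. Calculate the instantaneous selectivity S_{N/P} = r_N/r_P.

0.0796

S_{N/P} = r_N/r_P = (k₁·C_M^0.5)/(k₂·C_M^2) = (k₁/k₂)·C_M^-1.5.
= (0.0564×0.7280^0.5) / (1.14×0.7280^2) = 0.04812/0.6042 = 0.0796.
The undesired path is higher order in M, so low C_M (CSTR or dilute feed) favours N.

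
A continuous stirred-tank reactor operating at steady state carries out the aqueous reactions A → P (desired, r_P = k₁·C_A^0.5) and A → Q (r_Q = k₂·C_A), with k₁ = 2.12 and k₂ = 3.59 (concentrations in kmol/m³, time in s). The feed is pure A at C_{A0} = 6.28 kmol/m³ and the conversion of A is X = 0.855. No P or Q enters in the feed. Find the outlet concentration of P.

Exit C_A = C_{A0}(1−X) = 6.28×0.145 = 0.9106 kmol/m³.
Rates in a CSTR are evaluated at the outlet concentration: r_P = 2.12×0.9106^0.5 = 2.023, r_Q = 3.59×0.9106 = 3.269.
Fraction of consumed A going to P: r_P/(r_P+r_Q) = 0.3823.
C_P = 0.3823·C_{A0}·X = 0.3823×6.28×0.855 = 2.05 kmol/m³.

2.05 kmol/m³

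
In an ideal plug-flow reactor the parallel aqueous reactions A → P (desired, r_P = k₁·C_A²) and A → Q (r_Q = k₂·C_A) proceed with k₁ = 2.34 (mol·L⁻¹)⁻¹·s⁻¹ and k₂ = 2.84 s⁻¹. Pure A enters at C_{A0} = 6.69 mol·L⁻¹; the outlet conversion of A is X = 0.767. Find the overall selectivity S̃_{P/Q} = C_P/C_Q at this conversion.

3.04

C_A = C_{A0}(1−X) = 1.559 mol·L⁻¹.
Along a PFR/batch, dC_Q/dC_A = −r_Q/(r_P+r_Q) = −k₂/(k₂+k₁·C_A).
Integrating from C_{A0} to C_A: C_Q = (2.84/2.34)·ln[(2.84+2.34·6.69)/(2.84+2.34·1.56)] = 1.214·ln(18.49/6.488) = 1.271 mol·L⁻¹.
Then C_P = (C_{A0}−C_A) − C_Q = 5.131 − 1.271 = 3.860 mol·L⁻¹.
S̃_{P/Q} = C_P/C_Q = 3.860/1.271 = 3.04.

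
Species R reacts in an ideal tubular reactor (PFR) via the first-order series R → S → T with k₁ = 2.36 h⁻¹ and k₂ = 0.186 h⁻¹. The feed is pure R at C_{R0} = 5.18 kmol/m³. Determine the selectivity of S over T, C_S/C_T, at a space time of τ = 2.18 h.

2.59

For first-order series with pure R initially, C_S(τ) = k₁C_{R0}/(k₂−k₁)·(e^(−k₁τ) − e^(−k₂τ)).
e^(−k₁τ) = e^(−2.36×2.18) = e^(−5.145) = 0.005830; e^(−k₂τ) = e^(−0.4055) = 0.6667.
C_S = 2.36×5.18/(0.186−2.36) × (0.005830−0.6667) = (-5.623)×(-0.6608) = 3.716 kmol/m³.
C_R = C_{R0}e^(−k₁τ) = 0.03020 kmol/m³, so C_T = C_{R0}−C_R−C_S = 1.434 kmol/m³; C_S/C_T = 2.59.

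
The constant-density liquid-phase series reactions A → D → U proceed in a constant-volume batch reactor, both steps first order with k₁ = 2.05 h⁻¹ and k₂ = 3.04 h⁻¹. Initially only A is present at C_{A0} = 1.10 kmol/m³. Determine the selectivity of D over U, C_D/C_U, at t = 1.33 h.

For first-order series with pure A initially, C_D(t) = k₁C_{A0}/(k₂−k₁)·(e^(−k₁t) − e^(−k₂t)).
e^(−k₁t) = e^(−2.05×1.33) = e^(−2.726) = 0.06545; e^(−k₂t) = e^(−4.043) = 0.01754.
C_D = 2.05×1.10/(3.04−2.05) × (0.06545−0.01754) = 2.278×0.04791 = 0.1091 kmol/m³.
C_A = C_{A0}e^(−k₁t) = 0.07199 kmol/m³, so C_U = C_{A0}−C_A−C_D = 0.9189 kmol/m³; C_D/C_U = 0.119.

0.119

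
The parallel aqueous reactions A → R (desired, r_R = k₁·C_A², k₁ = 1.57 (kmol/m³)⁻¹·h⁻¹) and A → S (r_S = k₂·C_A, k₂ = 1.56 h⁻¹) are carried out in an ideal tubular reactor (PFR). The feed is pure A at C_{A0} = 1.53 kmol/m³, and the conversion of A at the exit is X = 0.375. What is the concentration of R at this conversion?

C_A = C_{A0}(1−X) = 0.9563 kmol/m³.
Along a PFR/batch, dC_S/dC_A = −r_S/(r_R+r_S) = −k₂/(k₂+k₁·C_A).
Integrating from C_{A0} to C_A: C_S = (1.56/1.57)·ln[(1.56+1.57·1.53)/(1.56+1.57·0.956)] = 0.9936·ln(3.962/3.061) = 0.2563 kmol/m³.
Then C_R = (C_{A0}−C_A) − C_S = 0.5737 − 0.2563 = 0.3175 kmol/m³.

0.317 kmol/m³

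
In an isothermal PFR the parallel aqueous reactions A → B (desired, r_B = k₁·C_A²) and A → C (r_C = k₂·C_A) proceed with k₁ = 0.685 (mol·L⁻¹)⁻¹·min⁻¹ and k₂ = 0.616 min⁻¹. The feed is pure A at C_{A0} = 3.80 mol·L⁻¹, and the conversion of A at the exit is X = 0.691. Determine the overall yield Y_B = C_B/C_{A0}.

0.497

C_A = C_{A0}(1−X) = 1.174 mol·L⁻¹.
Along a PFR/batch, dC_C/dC_A = −r_C/(r_B+r_C) = −k₂/(k₂+k₁·C_A).
Integrating from C_{A0} to C_A: C_C = (0.616/0.685)·ln[(0.616+0.685·3.80)/(0.616+0.685·1.17)] = 0.8993·ln(3.219/1.420) = 0.7358 mol·L⁻¹.
Then C_B = (C_{A0}−C_A) − C_C = 2.626 − 0.7358 = 1.890 mol·L⁻¹.
Y_B = C_B/C_{A0} = 1.890/3.80 = 0.497.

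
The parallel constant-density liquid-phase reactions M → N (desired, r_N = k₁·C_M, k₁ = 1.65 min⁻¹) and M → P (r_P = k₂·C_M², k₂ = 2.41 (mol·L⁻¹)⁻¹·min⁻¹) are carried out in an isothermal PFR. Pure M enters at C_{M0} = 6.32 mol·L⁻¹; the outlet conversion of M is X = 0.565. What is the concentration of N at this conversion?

0.488 mol·L⁻¹

C_M = C_{M0}(1−X) = 2.749 mol·L⁻¹.
Along a PFR/batch, dC_N/dC_M = −r_N/(r_N+r_P) = −k₁/(k₁+k₂·C_M).
Integrating from C_{M0} to C_M: C_N = (1.65/2.41)·ln[(1.65+2.41·6.32)/(1.65+2.41·2.75)] = 0.6846·ln(16.88/8.276) = 0.4881 mol·L⁻¹.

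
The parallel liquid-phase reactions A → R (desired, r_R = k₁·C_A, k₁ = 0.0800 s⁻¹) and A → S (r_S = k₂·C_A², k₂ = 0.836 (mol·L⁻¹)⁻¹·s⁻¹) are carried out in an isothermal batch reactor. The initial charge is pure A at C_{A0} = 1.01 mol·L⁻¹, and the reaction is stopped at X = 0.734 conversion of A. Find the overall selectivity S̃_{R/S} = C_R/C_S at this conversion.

0.167

C_A = C_{A0}(1−X) = 0.2687 mol·L⁻¹.
Along a PFR/batch, dC_R/dC_A = −r_R/(r_R+r_S) = −k₁/(k₁+k₂·C_A).
Integrating from C_{A0} to C_A: C_R = (0.0800/0.836)·ln[(0.0800+0.836·1.01)/(0.0800+0.836·0.269)] = 0.09569·ln(0.9244/0.3046) = 0.1062 mol·L⁻¹.
C_S = (C_{A0}−C_A)−C_R = 0.6351 mol·L⁻¹; S̃_{R/S} = 0.1062/0.6351 = 0.167.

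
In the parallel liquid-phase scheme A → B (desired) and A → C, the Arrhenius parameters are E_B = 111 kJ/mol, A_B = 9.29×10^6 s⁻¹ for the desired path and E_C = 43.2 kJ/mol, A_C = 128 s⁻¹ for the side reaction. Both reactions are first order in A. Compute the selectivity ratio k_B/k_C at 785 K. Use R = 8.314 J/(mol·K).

k_B/k_C = (A_B/A_C)·exp[−(E_B−E_C)/(RT)] = (A_B/A_C)·exp[(E_C−E_B)/(RT)].
(E_C−E_B)/(RT) = (43.2−111)×10³/(8.314×785) = -67800/6526 = -10.39.
k_B/k_C = (9.29×10^6/128)·exp(-10.39) = 72578 × 3.079×10^-5 = 2.23.

2.23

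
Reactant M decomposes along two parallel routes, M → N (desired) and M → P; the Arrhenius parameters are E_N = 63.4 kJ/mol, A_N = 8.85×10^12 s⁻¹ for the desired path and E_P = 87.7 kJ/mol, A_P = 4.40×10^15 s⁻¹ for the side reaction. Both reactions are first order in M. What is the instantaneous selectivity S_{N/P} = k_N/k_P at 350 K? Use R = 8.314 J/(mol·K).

8.52

k_N/k_P = (A_N/A_P)·exp[−(E_N−E_P)/(RT)] = (A_N/A_P)·exp[(E_P−E_N)/(RT)].
(E_P−E_N)/(RT) = (87.7−63.4)×10³/(8.314×350) = 24300/2910 = 8.351.
k_N/k_P = (8.85×10^12/4.40×10^15)·exp(8.351) = 0.002011 × 4234 = 8.52.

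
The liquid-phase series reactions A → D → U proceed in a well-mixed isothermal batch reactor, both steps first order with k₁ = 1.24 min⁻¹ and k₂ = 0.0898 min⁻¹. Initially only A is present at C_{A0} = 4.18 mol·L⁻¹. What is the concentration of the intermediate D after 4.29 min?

3.04 mol·L⁻¹

For first-order series with pure A initially, C_D(t) = k₁C_{A0}/(k₂−k₁)·(e^(−k₁t) − e^(−k₂t)).
e^(−k₁t) = e^(−1.24×4.29) = e^(−5.320) = 0.004895; e^(−k₂t) = e^(−0.3852) = 0.6803.
C_D = 1.24×4.18/(0.0898−1.24) × (0.004895−0.6803) = (-4.506)×(-0.6754) = 3.044 mol·L⁻¹.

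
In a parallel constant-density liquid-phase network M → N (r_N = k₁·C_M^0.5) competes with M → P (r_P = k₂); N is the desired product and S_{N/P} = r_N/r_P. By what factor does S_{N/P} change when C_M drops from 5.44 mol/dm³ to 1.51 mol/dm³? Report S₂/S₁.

S_{N/P} = (k₁/k₂)·C_M^0.5, so S₂/S₁ = (C_{M,2}/C_{M,1})^0.5.
= (1.51/5.44)^0.5 = (0.2776)^0.5 = 0.527.

0.527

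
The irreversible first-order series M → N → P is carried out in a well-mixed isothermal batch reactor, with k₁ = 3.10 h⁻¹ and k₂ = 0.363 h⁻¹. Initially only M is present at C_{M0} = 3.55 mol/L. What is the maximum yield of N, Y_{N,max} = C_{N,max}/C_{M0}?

0.752

For a first-order series the maximum intermediate yield is C_{N,max}/C_{M0} = (k₁/k₂)^[k₂/(k₂−k₁)].
= (3.10/0.363)^(0.363/(0.363−3.10)) = (8.540)^(-0.1326) = 0.7524.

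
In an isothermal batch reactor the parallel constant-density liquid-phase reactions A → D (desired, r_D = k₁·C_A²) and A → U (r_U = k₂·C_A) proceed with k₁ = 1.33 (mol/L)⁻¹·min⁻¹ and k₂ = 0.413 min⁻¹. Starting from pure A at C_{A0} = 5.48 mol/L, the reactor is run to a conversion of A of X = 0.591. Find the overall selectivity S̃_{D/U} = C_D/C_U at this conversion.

C_A = C_{A0}(1−X) = 2.241 mol/L.
Along a PFR/batch, dC_U/dC_A = −r_U/(r_D+r_U) = −k₂/(k₂+k₁·C_A).
Integrating from C_{A0} to C_A: C_U = (0.413/1.33)·ln[(0.413+1.33·5.48)/(0.413+1.33·2.24)] = 0.3105·ln(7.701/3.394) = 0.2544 mol/L.
Then C_D = (C_{A0}−C_A) − C_U = 3.239 − 0.2544 = 2.984 mol/L.
S̃_{D/U} = C_D/C_U = 2.984/0.2544 = 11.7.

11.7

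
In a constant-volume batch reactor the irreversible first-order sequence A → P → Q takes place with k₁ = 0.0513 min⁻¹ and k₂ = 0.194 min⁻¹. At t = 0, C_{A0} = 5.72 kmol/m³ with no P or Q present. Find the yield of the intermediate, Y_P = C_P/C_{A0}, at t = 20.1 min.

0.121

For first-order series with pure A initially, C_P(t) = k₁C_{A0}/(k₂−k₁)·(e^(−k₁t) − e^(−k₂t)).
e^(−k₁t) = e^(−0.0513×20.1) = e^(−1.031) = 0.3566; e^(−k₂t) = e^(−3.899) = 0.02025.
C_P = 0.0513×5.72/(0.194−0.0513) × (0.3566−0.02025) = 2.056×0.3363 = 0.6916 kmol/m³.
Y_P = C_P/C_{A0} = 0.6916/5.72 = 0.121.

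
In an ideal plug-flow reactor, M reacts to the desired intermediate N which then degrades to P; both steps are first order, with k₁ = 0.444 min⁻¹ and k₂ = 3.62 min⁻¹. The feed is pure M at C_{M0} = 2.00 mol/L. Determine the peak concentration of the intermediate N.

For a first-order series the maximum intermediate yield is C_{N,max}/C_{M0} = (k₁/k₂)^[k₂/(k₂−k₁)].
= (0.444/3.62)^(3.62/(3.62−0.444)) = (0.1227)^(1.140) = 0.09147.
C_{N,max} = 0.09147×2.00 = 0.183 mol/L.

0.183 mol/L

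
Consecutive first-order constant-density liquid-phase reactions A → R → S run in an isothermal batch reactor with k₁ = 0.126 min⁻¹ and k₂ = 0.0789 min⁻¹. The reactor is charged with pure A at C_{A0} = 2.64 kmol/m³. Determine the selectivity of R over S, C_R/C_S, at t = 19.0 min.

0.636

The intermediate concentration in a first-order A→B→C sequence is C_R = k₁C_{A0}(e^(−k₁t) − e^(−k₂t))/(k₂−k₁).
e^(−k₁t) = e^(−0.126×19.0) = e^(−2.394) = 0.09126; e^(−k₂t) = e^(−1.499) = 0.2233.
C_R = 0.126×2.64/(0.0789−0.126) × (0.09126−0.2233) = (-7.062)×(-0.1321) = 0.9327 kmol/m³.
C_A = C_{A0}e^(−k₁t) = 0.2409 kmol/m³, so C_S = C_{A0}−C_A−C_R = 1.466 kmol/m³; C_R/C_S = 0.636.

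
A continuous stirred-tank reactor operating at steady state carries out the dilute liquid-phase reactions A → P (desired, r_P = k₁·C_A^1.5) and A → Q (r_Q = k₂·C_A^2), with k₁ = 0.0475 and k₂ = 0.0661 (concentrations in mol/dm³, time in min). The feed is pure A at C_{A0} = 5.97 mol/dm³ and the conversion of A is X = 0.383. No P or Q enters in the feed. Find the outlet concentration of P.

0.623 mol/dm³

Exit C_A = C_{A0}(1−X) = 5.97×0.617 = 3.683 mol/dm³.
A CSTR operates uniformly at the exit composition, giving r_P = 0.3358 and r_Q = 0.8969 (each k·C_A^n at C_A = 3.683).
Fraction of consumed A going to P: r_P/(r_P+r_Q) = 0.2724.
C_P = 0.2724·C_{A0}·X = 0.2724×5.97×0.383 = 0.623 mol/dm³.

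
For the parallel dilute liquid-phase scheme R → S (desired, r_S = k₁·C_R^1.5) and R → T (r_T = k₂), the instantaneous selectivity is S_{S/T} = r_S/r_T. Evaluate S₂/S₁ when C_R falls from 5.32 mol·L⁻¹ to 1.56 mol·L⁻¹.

0.159

S_{S/T} = (k₁/k₂)·C_R^1.5, so S₂/S₁ = (C_{R,2}/C_{R,1})^1.5.
= (1.56/5.32)^1.5 = (0.2932)^1.5 = 0.159.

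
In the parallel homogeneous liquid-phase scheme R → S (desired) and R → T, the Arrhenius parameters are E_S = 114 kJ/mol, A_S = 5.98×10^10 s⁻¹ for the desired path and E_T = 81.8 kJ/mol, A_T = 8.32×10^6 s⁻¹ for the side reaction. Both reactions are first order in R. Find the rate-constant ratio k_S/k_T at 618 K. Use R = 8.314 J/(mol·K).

13.6

With equal orders, S_{S/T} = k_S/k_T = (A_S/A_T)·exp[(E_T−E_S)/(RT)].
(E_T−E_S)/(RT) = (81.8−114)×10³/(8.314×618) = -32200/5138 = -6.267.
k_S/k_T = (5.98×10^10/8.32×10^6)·exp(-6.267) = 7188 × 0.001898 = 13.6.
Since E_S > E_T, raising the temperature improves selectivity toward S.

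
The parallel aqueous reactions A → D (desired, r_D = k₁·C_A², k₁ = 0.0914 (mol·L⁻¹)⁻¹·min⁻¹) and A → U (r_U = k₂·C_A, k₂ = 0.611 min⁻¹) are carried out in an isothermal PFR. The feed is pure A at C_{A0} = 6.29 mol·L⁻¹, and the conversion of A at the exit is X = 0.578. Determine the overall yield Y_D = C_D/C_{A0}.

0.229

C_A = C_{A0}(1−X) = 2.654 mol·L⁻¹.
Along a PFR/batch, dC_U/dC_A = −r_U/(r_D+r_U) = −k₂/(k₂+k₁·C_A).
Integrating from C_{A0} to C_A: C_U = (0.611/0.0914)·ln[(0.611+0.0914·6.29)/(0.611+0.0914·2.65)] = 6.685·ln(1.186/0.8536) = 2.198 mol·L⁻¹.
Then C_D = (C_{A0}−C_A) − C_U = 3.636 − 2.198 = 1.438 mol·L⁻¹.
Y_D = C_D/C_{A0} = 1.438/6.29 = 0.229.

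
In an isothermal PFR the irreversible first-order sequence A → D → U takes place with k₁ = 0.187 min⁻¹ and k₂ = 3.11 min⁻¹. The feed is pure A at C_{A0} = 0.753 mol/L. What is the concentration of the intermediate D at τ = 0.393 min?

The intermediate concentration in a first-order A→B→C sequence is C_D = k₁C_{A0}(e^(−k₁τ) − e^(−k₂τ))/(k₂−k₁).
e^(−k₁τ) = e^(−0.187×0.393) = e^(−0.07349) = 0.9291; e^(−k₂τ) = e^(−1.222) = 0.2946.
C_D = 0.187×0.753/(3.11−0.187) × (0.9291−0.2946) = 0.04817×0.6346 = 0.03057 mol/L.

0.0306 mol/L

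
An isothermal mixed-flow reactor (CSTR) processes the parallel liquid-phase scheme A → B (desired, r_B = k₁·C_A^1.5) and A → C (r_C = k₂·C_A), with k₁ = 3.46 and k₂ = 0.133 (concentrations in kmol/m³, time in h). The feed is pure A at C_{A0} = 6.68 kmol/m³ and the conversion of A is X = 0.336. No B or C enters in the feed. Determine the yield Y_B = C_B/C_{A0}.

0.330

Exit C_A = C_{A0}(1−X) = 6.68×0.664 = 4.436 kmol/m³.
In a CSTR the entire volume is at exit conditions, so r_B = 3.46×4.436^1.5 = 32.32 and r_C = 0.133×4.436 = 0.5899.
Fraction of consumed A going to B: r_B/(r_B+r_C) = 0.9821.
C_B = 0.9821·C_{A0}·X = 0.9821×6.68×0.336 = 2.20 kmol/m³; Y_B = C_B/C_{A0} = 0.330.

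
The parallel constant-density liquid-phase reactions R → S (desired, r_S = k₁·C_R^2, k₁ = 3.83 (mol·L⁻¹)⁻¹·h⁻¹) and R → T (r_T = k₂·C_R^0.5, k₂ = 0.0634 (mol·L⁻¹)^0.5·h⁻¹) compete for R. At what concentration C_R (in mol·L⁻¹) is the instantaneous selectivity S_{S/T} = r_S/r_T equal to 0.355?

0.0326 mol·L⁻¹

S_{S/T} = (k₁/k₂)·C_R^1.5 ⇒ C_R = (S·k₂/k₁)^(1/1.5).
= (0.355×0.0634/3.83)^(0.6667) = (0.005877)^(0.6667) = 0.0326 mol·L⁻¹.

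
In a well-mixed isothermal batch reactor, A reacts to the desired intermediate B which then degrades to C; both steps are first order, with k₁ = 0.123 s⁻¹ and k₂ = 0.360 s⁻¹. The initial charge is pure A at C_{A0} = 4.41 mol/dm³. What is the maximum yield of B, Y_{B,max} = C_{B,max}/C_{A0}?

0.196

At the optimum, C_{B,max}/C_{A0} = (k₁/k₂)^[k₂/(k₂−k₁)].
= (0.123/0.360)^(0.360/(0.360−0.123)) = (0.3417)^(1.519) = 0.1957.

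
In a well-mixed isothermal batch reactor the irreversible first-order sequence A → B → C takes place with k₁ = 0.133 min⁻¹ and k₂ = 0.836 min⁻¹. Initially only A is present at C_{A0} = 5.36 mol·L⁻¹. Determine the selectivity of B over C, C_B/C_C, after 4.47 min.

0.287

Solving the coupled first-order balances gives C_B(t) = [k₁/(k₂−k₁)]·C_{A0}·(e^(−k₁t) − e^(−k₂t)).
e^(−k₁t) = e^(−0.133×4.47) = e^(−0.5945) = 0.5518; e^(−k₂t) = e^(−3.737) = 0.02383.
C_B = 0.133×5.36/(0.836−0.133) × (0.5518−0.02383) = 1.014×0.5280 = 0.5354 mol·L⁻¹.
C_A = C_{A0}e^(−k₁t) = 2.958 mol·L⁻¹, so C_C = C_{A0}−C_A−C_B = 1.867 mol·L⁻¹; C_B/C_C = 0.287.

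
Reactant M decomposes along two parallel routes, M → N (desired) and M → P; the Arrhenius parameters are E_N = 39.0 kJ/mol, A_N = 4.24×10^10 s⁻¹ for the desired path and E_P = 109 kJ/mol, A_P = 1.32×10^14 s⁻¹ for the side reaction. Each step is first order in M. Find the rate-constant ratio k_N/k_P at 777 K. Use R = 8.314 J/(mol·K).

16.3

With equal orders, S_{N/P} = k_N/k_P = (A_N/A_P)·exp[(E_P−E_N)/(RT)].
(E_P−E_N)/(RT) = (109−39.0)×10³/(8.314×777) = 70000/6460 = 10.84.
k_N/k_P = (4.24×10^10/1.32×10^14)·exp(10.84) = 3.212×10^-4 × 50815 = 16.3.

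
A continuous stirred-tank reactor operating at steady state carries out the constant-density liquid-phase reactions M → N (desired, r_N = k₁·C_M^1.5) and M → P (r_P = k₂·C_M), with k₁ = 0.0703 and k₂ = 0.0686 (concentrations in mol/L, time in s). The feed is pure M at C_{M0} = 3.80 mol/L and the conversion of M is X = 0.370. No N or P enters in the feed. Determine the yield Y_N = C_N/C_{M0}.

0.227

Exit C_M = C_{M0}(1−X) = 3.80×0.630 = 2.394 mol/L.
In a CSTR the entire volume is at exit conditions, so r_N = 0.0703×2.394^1.5 = 0.2604 and r_P = 0.0686×2.394 = 0.1642.
Fraction of consumed M going to N: r_N/(r_N+r_P) = 0.6132.
C_N = 0.6132·C_{M0}·X = 0.6132×3.80×0.370 = 0.862 mol/L; Y_N = C_N/C_{M0} = 0.227.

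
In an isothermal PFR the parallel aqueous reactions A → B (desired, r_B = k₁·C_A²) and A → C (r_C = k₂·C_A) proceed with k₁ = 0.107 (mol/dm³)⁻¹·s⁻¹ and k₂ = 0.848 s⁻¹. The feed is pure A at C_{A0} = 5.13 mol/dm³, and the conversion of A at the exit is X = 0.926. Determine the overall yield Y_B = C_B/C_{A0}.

C_A = C_{A0}(1−X) = 0.3796 mol/dm³.
Along a PFR/batch, dC_C/dC_A = −r_C/(r_B+r_C) = −k₂/(k₂+k₁·C_A).
Integrating from C_{A0} to C_A: C_C = (0.848/0.107)·ln[(0.848+0.107·5.13)/(0.848+0.107·0.380)] = 7.925·ln(1.397/0.8886) = 3.585 mol/dm³.
Then C_B = (C_{A0}−C_A) − C_C = 4.750 − 3.585 = 1.165 mol/dm³.
Y_B = C_B/C_{A0} = 1.165/5.13 = 0.227.

0.227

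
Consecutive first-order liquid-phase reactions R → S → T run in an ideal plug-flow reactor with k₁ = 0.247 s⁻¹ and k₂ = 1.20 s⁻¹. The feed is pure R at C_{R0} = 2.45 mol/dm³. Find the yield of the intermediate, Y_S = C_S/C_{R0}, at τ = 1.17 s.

0.130

For first-order series with pure R initially, C_S(τ) = k₁C_{R0}/(k₂−k₁)·(e^(−k₁τ) − e^(−k₂τ)).
e^(−k₁τ) = e^(−0.247×1.17) = e^(−0.2890) = 0.7490; e^(−k₂τ) = e^(−1.404) = 0.2456.
C_S = 0.247×2.45/(1.20−0.247) × (0.7490−0.2456) = 0.6350×0.5034 = 0.3197 mol/dm³.
Y_S = C_S/C_{R0} = 0.3197/2.45 = 0.130.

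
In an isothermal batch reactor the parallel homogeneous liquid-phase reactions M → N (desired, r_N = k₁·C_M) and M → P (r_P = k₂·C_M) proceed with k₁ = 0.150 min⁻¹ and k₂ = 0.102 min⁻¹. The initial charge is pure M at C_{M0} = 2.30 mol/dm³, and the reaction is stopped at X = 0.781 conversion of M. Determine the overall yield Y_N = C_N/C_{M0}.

C_M = C_{M0}(1−X) = 0.5037 mol/dm³.
Both paths are first order in M, so the instantaneous fraction to N is constant: dC_N/d(−C_M) = k₁/(k₁+k₂) = 0.5952.
C_N = 0.5952·(C_{M0}−C_M) = 0.5952×1.796 = 1.07 mol/dm³.
Y_N = C_N/C_{M0} = 1.069/2.30 = 0.465.

0.465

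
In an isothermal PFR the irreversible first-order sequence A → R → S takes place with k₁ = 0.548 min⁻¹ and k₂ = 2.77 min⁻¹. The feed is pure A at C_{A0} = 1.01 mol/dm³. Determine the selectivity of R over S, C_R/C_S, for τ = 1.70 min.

Solving the coupled first-order balances gives C_R(τ) = [k₁/(k₂−k₁)]·C_{A0}·(e^(−k₁τ) − e^(−k₂τ)).
e^(−k₁τ) = e^(−0.548×1.70) = e^(−0.9316) = 0.3939; e^(−k₂τ) = e^(−4.709) = 0.009014.
C_R = 0.548×1.01/(2.77−0.548) × (0.3939−0.009014) = 0.2491×0.3849 = 0.09588 mol/dm³.
C_A = C_{A0}e^(−k₁τ) = 0.3979 mol/dm³, so C_S = C_{A0}−C_A−C_R = 0.5163 mol/dm³; C_R/C_S = 0.186.

0.186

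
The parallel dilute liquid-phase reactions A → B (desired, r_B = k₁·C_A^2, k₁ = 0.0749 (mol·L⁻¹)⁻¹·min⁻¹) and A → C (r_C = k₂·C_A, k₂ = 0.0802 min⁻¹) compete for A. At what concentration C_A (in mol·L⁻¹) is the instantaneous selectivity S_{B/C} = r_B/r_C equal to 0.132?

0.141 mol·L⁻¹

S_{B/C} = (k₁/k₂)·C_A ⇒ C_A = S·k₂/k₁.
= 0.132×0.0802/0.0749 = 0.141 mol·L⁻¹.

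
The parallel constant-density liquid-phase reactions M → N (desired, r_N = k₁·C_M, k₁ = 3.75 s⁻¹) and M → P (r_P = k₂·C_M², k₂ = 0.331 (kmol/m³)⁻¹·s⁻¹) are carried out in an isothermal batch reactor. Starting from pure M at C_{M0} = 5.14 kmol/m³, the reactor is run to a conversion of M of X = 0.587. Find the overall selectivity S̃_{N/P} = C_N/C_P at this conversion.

C_M = C_{M0}(1−X) = 2.123 kmol/m³.
Along a PFR/batch, dC_N/dC_M = −r_N/(r_N+r_P) = −k₁/(k₁+k₂·C_M).
Integrating from C_{M0} to C_M: C_N = (3.75/0.331)·ln[(3.75+0.331·5.14)/(3.75+0.331·2.12)] = 11.33·ln(5.451/4.453) = 2.293 kmol/m³.
C_P = (C_{M0}−C_M)−C_N = 0.7246 kmol/m³; S̃_{N/P} = 2.293/0.7246 = 3.16.

3.16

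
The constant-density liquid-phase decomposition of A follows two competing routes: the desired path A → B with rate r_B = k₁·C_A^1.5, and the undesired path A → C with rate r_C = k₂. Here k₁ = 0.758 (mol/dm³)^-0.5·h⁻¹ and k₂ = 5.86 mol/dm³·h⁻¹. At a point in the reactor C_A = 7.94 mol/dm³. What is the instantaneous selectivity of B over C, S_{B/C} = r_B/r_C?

2.89

S_{B/C} = r_B/r_C = (k₁·C_A^1.5)/(k₂) = (k₁/k₂)·C_A^1.5.
= (0.758×7.940^1.5) / (5.86) = 16.96/5.860 = 2.89.
Since the desired path is higher order in A, keeping C_A high (PFR or concentrated feed) favours B.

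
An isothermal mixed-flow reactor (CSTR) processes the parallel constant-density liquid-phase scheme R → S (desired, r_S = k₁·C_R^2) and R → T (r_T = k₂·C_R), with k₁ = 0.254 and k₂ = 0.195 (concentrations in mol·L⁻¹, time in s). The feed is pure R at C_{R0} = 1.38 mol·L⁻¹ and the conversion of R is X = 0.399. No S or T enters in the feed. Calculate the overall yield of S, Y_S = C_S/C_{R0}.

Exit C_R = C_{R0}(1−X) = 1.38×0.601 = 0.8294 mol·L⁻¹.
A CSTR operates uniformly at the exit composition, giving r_S = 0.1747 and r_T = 0.1617 (each k·C_R^n at C_R = 0.8294).
Fraction of consumed R going to S: r_S/(r_S+r_T) = 0.5193.
C_S = 0.5193·C_{R0}·X = 0.5193×1.38×0.399 = 0.286 mol·L⁻¹; Y_S = C_S/C_{R0} = 0.207.

0.207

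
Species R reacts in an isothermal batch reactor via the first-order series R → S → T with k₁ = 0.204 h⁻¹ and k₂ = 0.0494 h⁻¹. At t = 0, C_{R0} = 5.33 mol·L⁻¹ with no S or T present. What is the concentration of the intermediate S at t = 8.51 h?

The intermediate concentration in a first-order A→B→C sequence is C_S = k₁C_{R0}(e^(−k₁t) − e^(−k₂t))/(k₂−k₁).
e^(−k₁t) = e^(−0.204×8.51) = e^(−1.736) = 0.1762; e^(−k₂t) = e^(−0.4204) = 0.6568.
C_S = 0.204×5.33/(0.0494−0.204) × (0.1762−0.6568) = (-7.033)×(-0.4806) = 3.380 mol·L⁻¹.

3.38 mol·L⁻¹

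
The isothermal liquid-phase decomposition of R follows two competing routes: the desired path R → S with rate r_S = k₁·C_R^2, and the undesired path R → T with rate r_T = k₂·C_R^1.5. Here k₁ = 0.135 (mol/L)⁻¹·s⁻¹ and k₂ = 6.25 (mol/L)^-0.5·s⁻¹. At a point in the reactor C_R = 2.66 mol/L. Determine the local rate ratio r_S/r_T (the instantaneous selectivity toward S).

0.0352

S_{S/T} = r_S/r_T = (k₁·C_R^2)/(k₂·C_R^1.5) = (k₁/k₂)·C_R^0.5.
= (0.135×2.660^2) / (6.25×2.660^1.5) = 0.9552/27.11 = 0.0352.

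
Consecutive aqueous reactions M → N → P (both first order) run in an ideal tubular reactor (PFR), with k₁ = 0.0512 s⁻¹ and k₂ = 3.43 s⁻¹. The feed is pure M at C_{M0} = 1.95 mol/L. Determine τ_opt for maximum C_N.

1.24 s

The intermediate peaks when r₁ = r₂, i.e. k₁e^(−k₁τ) = k₂e^(−k₂τ), giving τ_opt = ln(k₂/k₁)/(k₂−k₁).
= ln(3.43/0.0512)/(3.43−0.0512) = ln(66.99)/3.379 = 4.205/3.379 = 1.24 s.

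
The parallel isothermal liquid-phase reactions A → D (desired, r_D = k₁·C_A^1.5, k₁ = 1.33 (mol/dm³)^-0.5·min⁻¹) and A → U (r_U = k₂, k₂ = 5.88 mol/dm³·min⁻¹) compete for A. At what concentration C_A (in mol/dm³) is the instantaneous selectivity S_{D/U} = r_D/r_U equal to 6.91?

S_{D/U} = (k₁/k₂)·C_A^1.5 ⇒ C_A = (S·k₂/k₁)^(1/1.5).
= (6.91×5.88/1.33)^(0.6667) = (30.55)^(0.6667) = 9.77 mol/dm³.

9.77 mol/dm³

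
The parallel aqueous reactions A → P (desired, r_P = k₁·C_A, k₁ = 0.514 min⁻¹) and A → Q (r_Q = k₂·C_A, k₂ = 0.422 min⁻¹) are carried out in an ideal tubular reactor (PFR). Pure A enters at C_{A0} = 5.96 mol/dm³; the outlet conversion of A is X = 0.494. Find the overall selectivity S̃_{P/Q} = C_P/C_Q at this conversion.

1.22

C_A = C_{A0}(1−X) = 3.016 mol/dm³.
Both paths are first order in A, so the instantaneous fraction to P is constant: dC_P/d(−C_A) = k₁/(k₁+k₂) = 0.5491.
C_P = 0.5491·(C_{A0}−C_A) = 0.5491×2.944 = 1.62 mol/dm³.
C_Q = (C_{A0}−C_A)−C_P = 1.327 mol/dm³; S̃_{P/Q} = 1.617/1.327 = 1.22.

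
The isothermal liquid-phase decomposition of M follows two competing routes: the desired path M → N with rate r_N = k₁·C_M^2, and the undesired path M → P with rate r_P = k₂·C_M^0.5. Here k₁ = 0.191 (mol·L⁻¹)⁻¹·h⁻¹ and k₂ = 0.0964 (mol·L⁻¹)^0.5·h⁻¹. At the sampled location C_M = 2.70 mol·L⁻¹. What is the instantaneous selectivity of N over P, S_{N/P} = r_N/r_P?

S_{N/P} = r_N/r_P = (k₁·C_M^2)/(k₂·C_M^0.5) = (k₁/k₂)·C_M^1.5.
= (0.191×2.700^2) / (0.0964×2.700^0.5) = 1.392/0.1584 = 8.79.

8.79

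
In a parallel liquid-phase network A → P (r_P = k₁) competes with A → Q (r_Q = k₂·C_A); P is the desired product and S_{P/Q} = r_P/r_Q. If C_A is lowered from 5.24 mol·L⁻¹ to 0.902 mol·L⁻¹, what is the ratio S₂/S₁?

S_{P/Q} = (k₁/k₂)·C_A⁻¹, so S₂/S₁ = (C_{A,2}/C_{A,1})⁻¹.
= 5.24/0.902 = 5.81.

5.81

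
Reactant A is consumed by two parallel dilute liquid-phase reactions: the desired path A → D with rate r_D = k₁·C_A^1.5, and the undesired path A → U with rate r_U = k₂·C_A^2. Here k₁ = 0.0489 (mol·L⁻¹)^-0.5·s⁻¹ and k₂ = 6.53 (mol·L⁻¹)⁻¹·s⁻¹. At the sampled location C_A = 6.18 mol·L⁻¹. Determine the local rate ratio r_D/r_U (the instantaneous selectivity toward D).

0.00301

S_{D/U} = r_D/r_U = (k₁·C_A^1.5)/(k₂·C_A^2) = (k₁/k₂)·C_A^-0.5.
= (0.0489×6.180^1.5) / (6.53×6.180^2) = 0.7513/249.4 = 0.00301.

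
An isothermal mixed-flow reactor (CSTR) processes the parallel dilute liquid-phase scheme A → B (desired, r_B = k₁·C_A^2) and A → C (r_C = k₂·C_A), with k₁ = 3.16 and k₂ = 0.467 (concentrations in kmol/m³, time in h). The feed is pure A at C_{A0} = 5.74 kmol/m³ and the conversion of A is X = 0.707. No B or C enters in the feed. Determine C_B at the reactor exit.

Exit C_A = C_{A0}(1−X) = 5.74×0.293 = 1.682 kmol/m³.
A CSTR operates uniformly at the exit composition, giving r_B = 8.938 and r_C = 0.7854 (each k·C_A^n at C_A = 1.682).
Fraction of consumed A going to B: r_B/(r_B+r_C) = 0.9192.
C_B = 0.9192·C_{A0}·X = 0.9192×5.74×0.707 = 3.73 kmol/m³.

3.73 kmol/m³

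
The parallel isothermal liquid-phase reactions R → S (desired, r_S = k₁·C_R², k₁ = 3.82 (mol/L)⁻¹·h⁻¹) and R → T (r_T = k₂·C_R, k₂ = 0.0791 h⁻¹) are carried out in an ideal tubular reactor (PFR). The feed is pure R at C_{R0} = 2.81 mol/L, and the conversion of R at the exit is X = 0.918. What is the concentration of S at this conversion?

2.53 mol/L

C_R = C_{R0}(1−X) = 0.2304 mol/L.
Along a PFR/batch, dC_T/dC_R = −r_T/(r_S+r_T) = −k₂/(k₂+k₁·C_R).
Integrating from C_{R0} to C_R: C_T = (0.0791/3.82)·ln[(0.0791+3.82·2.81)/(0.0791+3.82·0.230)] = 0.02071·ln(10.81/0.9593) = 0.05016 mol/L.
Then C_S = (C_{R0}−C_R) − C_T = 2.580 − 0.05016 = 2.529 mol/L.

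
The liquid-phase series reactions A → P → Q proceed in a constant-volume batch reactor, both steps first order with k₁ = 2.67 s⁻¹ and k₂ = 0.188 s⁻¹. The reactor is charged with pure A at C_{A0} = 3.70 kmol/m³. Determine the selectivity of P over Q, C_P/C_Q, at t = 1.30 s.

5.06

Solving the coupled first-order balances gives C_P(t) = [k₁/(k₂−k₁)]·C_{A0}·(e^(−k₁t) − e^(−k₂t)).
e^(−k₁t) = e^(−2.67×1.30) = e^(−3.471) = 0.03109; e^(−k₂t) = e^(−0.2444) = 0.7832.
C_P = 2.67×3.70/(0.188−2.67) × (0.03109−0.7832) = (-3.980)×(-0.7521) = 2.994 kmol/m³.
C_A = C_{A0}e^(−k₁t) = 0.1150 kmol/m³, so C_Q = C_{A0}−C_A−C_P = 0.5915 kmol/m³; C_P/C_Q = 5.06.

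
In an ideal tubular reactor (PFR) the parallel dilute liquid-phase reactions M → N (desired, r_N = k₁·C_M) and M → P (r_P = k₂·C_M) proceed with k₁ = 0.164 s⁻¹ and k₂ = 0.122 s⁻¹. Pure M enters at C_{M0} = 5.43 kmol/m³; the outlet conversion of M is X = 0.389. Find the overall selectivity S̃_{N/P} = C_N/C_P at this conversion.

C_M = C_{M0}(1−X) = 3.318 kmol/m³.
Both paths are first order in M, so the instantaneous fraction to N is constant: dC_N/d(−C_M) = k₁/(k₁+k₂) = 0.5734.
C_N = 0.5734·(C_{M0}−C_M) = 0.5734×2.112 = 1.21 kmol/m³.
C_P = (C_{M0}−C_M)−C_N = 0.9010 kmol/m³; S̃_{N/P} = 1.211/0.9010 = 1.34.

1.34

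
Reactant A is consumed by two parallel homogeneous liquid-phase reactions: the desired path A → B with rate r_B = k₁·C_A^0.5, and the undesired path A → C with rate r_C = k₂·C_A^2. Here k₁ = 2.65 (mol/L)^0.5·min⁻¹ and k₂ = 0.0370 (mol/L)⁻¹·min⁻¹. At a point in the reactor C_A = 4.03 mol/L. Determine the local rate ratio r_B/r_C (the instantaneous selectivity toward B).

8.85

S_{B/C} = r_B/r_C = (k₁·C_A^0.5)/(k₂·C_A^2) = (k₁/k₂)·C_A^-1.5.
= (2.65×4.030^0.5) / (0.0370×4.030^2) = 5.320/0.6009 = 8.85.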